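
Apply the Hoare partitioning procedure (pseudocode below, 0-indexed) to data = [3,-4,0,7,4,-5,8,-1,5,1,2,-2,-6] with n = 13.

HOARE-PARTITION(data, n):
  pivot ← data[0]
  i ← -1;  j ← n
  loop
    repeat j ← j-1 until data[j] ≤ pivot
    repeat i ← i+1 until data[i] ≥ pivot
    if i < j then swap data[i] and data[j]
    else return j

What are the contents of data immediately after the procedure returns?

[-6,-4,0,-2,2,-5,1,-1,5,8,4,7,3]

pivot=3
j stops at 12 (-6), i stops at 0 (3); swap ⇒ [-6,-4,0,7,4,-5,8,-1,5,1,2,-2,3]
j stops at 11 (-2), i stops at 3 (7); swap ⇒ [-6,-4,0,-2,4,-5,8,-1,5,1,2,7,3]
j stops at 10 (2), i stops at 4 (4); swap ⇒ [-6,-4,0,-2,2,-5,8,-1,5,1,4,7,3]
j stops at 9 (1), i stops at 6 (8); swap ⇒ [-6,-4,0,-2,2,-5,1,-1,5,8,4,7,3]
j stops at 7, i stops at 8; i≥j ⇒ return 7. data=[-6,-4,0,-2,2,-5,1,-1,5,8,4,7,3]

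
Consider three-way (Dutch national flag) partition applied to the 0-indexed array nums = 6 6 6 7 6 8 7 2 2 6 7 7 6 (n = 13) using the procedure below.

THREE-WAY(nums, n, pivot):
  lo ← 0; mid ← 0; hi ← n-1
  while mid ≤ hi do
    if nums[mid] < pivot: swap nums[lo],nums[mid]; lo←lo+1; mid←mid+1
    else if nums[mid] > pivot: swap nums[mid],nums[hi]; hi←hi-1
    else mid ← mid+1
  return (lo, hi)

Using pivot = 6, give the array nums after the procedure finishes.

pivot = 6; lo=0, mid=0, hi=12
nums[mid]=6=6: mid=1
nums[mid]=6=6: mid=2
nums[mid]=6=6: mid=3
nums[mid]=7>6: swap nums[3],nums[12]; hi=11 → 6 6 6 6 6 8 7 2 2 6 7 7 7
nums[mid]=6=6: mid=4
nums[mid]=6=6: mid=5
nums[mid]=8>6: swap nums[5],nums[11]; hi=10 → 6 6 6 6 6 7 7 2 2 6 7 8 7
nums[mid]=7>6: swap nums[5],nums[10]; hi=9 → 6 6 6 6 6 7 7 2 2 6 7 8 7
nums[mid]=7>6: swap nums[5],nums[9]; hi=8 → 6 6 6 6 6 6 7 2 2 7 7 8 7
nums[mid]=6=6: mid=6
nums[mid]=7>6: swap nums[6],nums[8]; hi=7 → 6 6 6 6 6 6 2 2 7 7 7 8 7
nums[mid]=2<6: swap nums[0],nums[6]; lo=1,mid=7 → 2 6 6 6 6 6 6 2 7 7 7 8 7
nums[mid]=2<6: swap nums[1],nums[7]; lo=2,mid=8 → 2 2 6 6 6 6 6 6 7 7 7 8 7
end: lo=2, hi=7; nums = 2 2 6 6 6 6 6 6 7 7 7 8 7

2 2 6 6 6 6 6 6 7 7 7 8 7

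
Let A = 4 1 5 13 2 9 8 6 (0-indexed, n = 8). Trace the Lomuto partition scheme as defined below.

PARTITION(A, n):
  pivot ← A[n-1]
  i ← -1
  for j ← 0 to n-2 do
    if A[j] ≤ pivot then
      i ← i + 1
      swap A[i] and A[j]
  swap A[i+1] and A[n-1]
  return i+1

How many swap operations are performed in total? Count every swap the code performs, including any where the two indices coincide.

5

pivot=6, i=-1
j=0: 4≤6, i=0, swap(0,0) ⇒ 4 1 5 13 2 9 8 6
j=1: 1≤6, i=1, swap(1,1) ⇒ 4 1 5 13 2 9 8 6
j=2: 5≤6, i=2, swap(2,2) ⇒ 4 1 5 13 2 9 8 6
j=3: 13>6, skip
j=4: 2≤6, i=3, swap(3,4) ⇒ 4 1 5 2 13 9 8 6
j=5: 9>6, skip
j=6: 8>6, skip
swap(4,7) ⇒ 4 1 5 2 6 9 8 13; return 4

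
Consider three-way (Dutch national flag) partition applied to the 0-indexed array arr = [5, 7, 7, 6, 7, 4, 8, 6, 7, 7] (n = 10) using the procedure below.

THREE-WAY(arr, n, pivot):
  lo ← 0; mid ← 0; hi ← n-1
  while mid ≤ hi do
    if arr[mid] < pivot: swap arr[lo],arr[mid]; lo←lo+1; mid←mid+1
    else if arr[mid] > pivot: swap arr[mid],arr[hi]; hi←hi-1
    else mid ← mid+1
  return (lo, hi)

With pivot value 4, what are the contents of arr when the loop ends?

pivot = 4; lo=0, mid=0, hi=9
arr[mid]=5>4: swap arr[0],arr[9]; hi=8 → [7, 7, 7, 6, 7, 4, 8, 6, 7, 5]
arr[mid]=7>4: swap arr[0],arr[8]; hi=7 → [7, 7, 7, 6, 7, 4, 8, 6, 7, 5]
arr[mid]=7>4: swap arr[0],arr[7]; hi=6 → [6, 7, 7, 6, 7, 4, 8, 7, 7, 5]
arr[mid]=6>4: swap arr[0],arr[6]; hi=5 → [8, 7, 7, 6, 7, 4, 6, 7, 7, 5]
arr[mid]=8>4: swap arr[0],arr[5]; hi=4 → [4, 7, 7, 6, 7, 8, 6, 7, 7, 5]
arr[mid]=4=4: mid=1
arr[mid]=7>4: swap arr[1],arr[4]; hi=3 → [4, 7, 7, 6, 7, 8, 6, 7, 7, 5]
arr[mid]=7>4: swap arr[1],arr[3]; hi=2 → [4, 6, 7, 7, 7, 8, 6, 7, 7, 5]
arr[mid]=6>4: swap arr[1],arr[2]; hi=1 → [4, 7, 6, 7, 7, 8, 6, 7, 7, 5]
arr[mid]=7>4: swap arr[1],arr[1]; hi=0 → [4, 7, 6, 7, 7, 8, 6, 7, 7, 5]
end: lo=0, hi=0; arr = [4, 7, 6, 7, 7, 8, 6, 7, 7, 5]

[4, 7, 6, 7, 7, 8, 6, 7, 7, 5]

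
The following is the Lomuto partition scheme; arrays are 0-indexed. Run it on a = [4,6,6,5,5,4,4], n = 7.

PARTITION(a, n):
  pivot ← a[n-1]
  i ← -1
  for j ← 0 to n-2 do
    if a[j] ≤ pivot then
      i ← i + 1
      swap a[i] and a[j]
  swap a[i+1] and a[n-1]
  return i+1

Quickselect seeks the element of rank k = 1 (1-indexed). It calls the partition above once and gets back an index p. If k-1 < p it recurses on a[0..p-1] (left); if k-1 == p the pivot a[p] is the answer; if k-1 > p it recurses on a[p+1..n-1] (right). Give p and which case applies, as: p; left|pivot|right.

2; left

pivot=4, i=-1
j=0: 4≤4, i=0, swap(0,0) ⇒ [4,6,6,5,5,4,4]
j=1: 6>4, skip
j=2: 6>4, skip
j=3: 5>4, skip
j=4: 5>4, skip
j=5: 4≤4, i=1, swap(1,5) ⇒ [4,4,6,5,5,6,4]
swap(2,6) ⇒ [4,4,4,5,5,6,6]; return 2
p = 2; k-1 = 0 < 2 ⇒ left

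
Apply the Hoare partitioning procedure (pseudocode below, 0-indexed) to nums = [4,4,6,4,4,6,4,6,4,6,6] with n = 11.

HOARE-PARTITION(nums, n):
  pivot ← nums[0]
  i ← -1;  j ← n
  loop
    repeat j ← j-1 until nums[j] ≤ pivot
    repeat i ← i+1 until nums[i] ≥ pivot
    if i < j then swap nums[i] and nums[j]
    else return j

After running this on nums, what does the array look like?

[4,4,4,4,6,6,4,6,4,6,6]

pivot=4
j stops at 8 (4), i stops at 0 (4); swap ⇒ [4,4,6,4,4,6,4,6,4,6,6]
j stops at 6 (4), i stops at 1 (4); swap ⇒ [4,4,6,4,4,6,4,6,4,6,6]
j stops at 4 (4), i stops at 2 (6); swap ⇒ [4,4,4,4,6,6,4,6,4,6,6]
j stops at 3, i stops at 3; i≥j ⇒ return 3. nums=[4,4,4,4,6,6,4,6,4,6,6]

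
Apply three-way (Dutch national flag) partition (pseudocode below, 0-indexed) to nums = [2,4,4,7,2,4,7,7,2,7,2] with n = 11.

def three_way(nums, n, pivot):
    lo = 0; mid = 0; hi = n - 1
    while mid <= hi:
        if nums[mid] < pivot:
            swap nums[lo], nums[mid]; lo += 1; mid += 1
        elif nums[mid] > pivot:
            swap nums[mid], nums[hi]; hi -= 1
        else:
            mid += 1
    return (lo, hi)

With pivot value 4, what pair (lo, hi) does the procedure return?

pivot = 4; lo=0, mid=0, hi=10
nums[mid]=2<4: swap nums[0],nums[0]; lo=1,mid=1 → [2,4,4,7,2,4,7,7,2,7,2]
nums[mid]=4=4: mid=2
nums[mid]=4=4: mid=3
nums[mid]=7>4: swap nums[3],nums[10]; hi=9 → [2,4,4,2,2,4,7,7,2,7,7]
nums[mid]=2<4: swap nums[1],nums[3]; lo=2,mid=4 → [2,2,4,4,2,4,7,7,2,7,7]
nums[mid]=2<4: swap nums[2],nums[4]; lo=3,mid=5 → [2,2,2,4,4,4,7,7,2,7,7]
nums[mid]=4=4: mid=6
nums[mid]=7>4: swap nums[6],nums[9]; hi=8 → [2,2,2,4,4,4,7,7,2,7,7]
nums[mid]=7>4: swap nums[6],nums[8]; hi=7 → [2,2,2,4,4,4,2,7,7,7,7]
nums[mid]=2<4: swap nums[3],nums[6]; lo=4,mid=7 → [2,2,2,2,4,4,4,7,7,7,7]
nums[mid]=7>4: swap nums[7],nums[7]; hi=6 → [2,2,2,2,4,4,4,7,7,7,7]
end: lo=4, hi=6; nums = [2,2,2,2,4,4,4,7,7,7,7]

(4, 6)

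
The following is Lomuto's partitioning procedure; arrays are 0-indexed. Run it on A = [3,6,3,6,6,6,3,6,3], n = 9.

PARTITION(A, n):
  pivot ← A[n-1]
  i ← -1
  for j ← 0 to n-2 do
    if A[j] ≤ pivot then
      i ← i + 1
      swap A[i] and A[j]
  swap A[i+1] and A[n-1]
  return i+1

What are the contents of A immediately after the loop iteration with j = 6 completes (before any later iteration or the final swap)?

pivot=3, i=-1
j=0: 3≤3, i=0, swap(0,0) ⇒ [3,6,3,6,6,6,3,6,3]
j=1: 6>3, skip
j=2: 3≤3, i=1, swap(1,2) ⇒ [3,3,6,6,6,6,3,6,3]
j=3: 6>3, skip
j=4: 6>3, skip
j=5: 6>3, skip
j=6: 3≤3, i=2, swap(2,6) ⇒ [3,3,3,6,6,6,6,6,3]
(after j=6) A = [3,3,3,6,6,6,6,6,3]

[3,3,3,6,6,6,6,6,3]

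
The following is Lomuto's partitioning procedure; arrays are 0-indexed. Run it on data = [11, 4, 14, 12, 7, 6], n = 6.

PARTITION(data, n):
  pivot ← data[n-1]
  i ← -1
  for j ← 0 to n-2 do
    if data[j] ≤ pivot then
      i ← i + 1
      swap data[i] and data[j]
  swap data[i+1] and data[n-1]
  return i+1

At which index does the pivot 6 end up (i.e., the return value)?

1

pivot = data[5] = 6; i = -1
j=0: data[0]=11 > 6 → no swap
j=1: data[1]=4 ≤ 6 → i=0, swap data[0],data[1] → [4, 11, 14, 12, 7, 6]
j=2: data[2]=14 > 6 → no swap
j=3: data[3]=12 > 6 → no swap
j=4: data[4]=7 > 6 → no swap
final swap data[1],data[5] → [4, 6, 14, 12, 7, 11]; return 1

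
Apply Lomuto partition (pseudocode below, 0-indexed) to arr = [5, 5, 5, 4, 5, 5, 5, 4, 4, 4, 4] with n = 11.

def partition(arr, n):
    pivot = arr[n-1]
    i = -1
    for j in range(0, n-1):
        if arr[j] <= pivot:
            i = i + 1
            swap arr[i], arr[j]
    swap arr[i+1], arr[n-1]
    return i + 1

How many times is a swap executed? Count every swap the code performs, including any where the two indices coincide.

5

pivot = arr[10] = 4; i = -1
j=0: arr[0]=5 > 4 → no swap
j=1: arr[1]=5 > 4 → no swap
j=2: arr[2]=5 > 4 → no swap
j=3: arr[3]=4 ≤ 4 → i=0, swap arr[0],arr[3] → [4, 5, 5, 5, 5, 5, 5, 4, 4, 4, 4]
j=4: arr[4]=5 > 4 → no swap
j=5: arr[5]=5 > 4 → no swap
j=6: arr[6]=5 > 4 → no swap
j=7: arr[7]=4 ≤ 4 → i=1, swap arr[1],arr[7] → [4, 4, 5, 5, 5, 5, 5, 5, 4, 4, 4]
j=8: arr[8]=4 ≤ 4 → i=2, swap arr[2],arr[8] → [4, 4, 4, 5, 5, 5, 5, 5, 5, 4, 4]
j=9: arr[9]=4 ≤ 4 → i=3, swap arr[3],arr[9] → [4, 4, 4, 4, 5, 5, 5, 5, 5, 5, 4]
final swap arr[4],arr[10] → [4, 4, 4, 4, 4, 5, 5, 5, 5, 5, 5]; return 4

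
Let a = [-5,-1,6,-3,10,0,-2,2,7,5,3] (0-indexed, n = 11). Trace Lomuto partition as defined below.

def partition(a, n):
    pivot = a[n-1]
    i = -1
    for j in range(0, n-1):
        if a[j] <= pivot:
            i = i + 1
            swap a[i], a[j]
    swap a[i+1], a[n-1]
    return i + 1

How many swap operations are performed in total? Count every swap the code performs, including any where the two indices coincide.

7

pivot = a[10] = 3; i = -1
j=0: a[0]=-5 ≤ 3 → i=0, swap a[0],a[0] (no change) → [-5,-1,6,-3,10,0,-2,2,7,5,3]
j=1: a[1]=-1 ≤ 3 → i=1, swap a[1],a[1] (no change) → [-5,-1,6,-3,10,0,-2,2,7,5,3]
j=2: a[2]=6 > 3 → no swap
j=3: a[3]=-3 ≤ 3 → i=2, swap a[2],a[3] → [-5,-1,-3,6,10,0,-2,2,7,5,3]
j=4: a[4]=10 > 3 → no swap
j=5: a[5]=0 ≤ 3 → i=3, swap a[3],a[5] → [-5,-1,-3,0,10,6,-2,2,7,5,3]
j=6: a[6]=-2 ≤ 3 → i=4, swap a[4],a[6] → [-5,-1,-3,0,-2,6,10,2,7,5,3]
j=7: a[7]=2 ≤ 3 → i=5, swap a[5],a[7] → [-5,-1,-3,0,-2,2,10,6,7,5,3]
j=8: a[8]=7 > 3 → no swap
j=9: a[9]=5 > 3 → no swap
final swap a[6],a[10] → [-5,-1,-3,0,-2,2,3,6,7,5,10]; return 6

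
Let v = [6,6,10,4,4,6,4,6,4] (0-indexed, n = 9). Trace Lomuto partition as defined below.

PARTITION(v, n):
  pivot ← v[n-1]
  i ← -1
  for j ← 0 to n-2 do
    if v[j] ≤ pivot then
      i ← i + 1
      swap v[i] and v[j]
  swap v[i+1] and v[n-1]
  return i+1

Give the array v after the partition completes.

pivot=4, i=-1
j=0: 6>4, skip
j=1: 6>4, skip
j=2: 10>4, skip
j=3: 4≤4, i=0, swap(0,3) ⇒ [4,6,10,6,4,6,4,6,4]
j=4: 4≤4, i=1, swap(1,4) ⇒ [4,4,10,6,6,6,4,6,4]
j=5: 6>4, skip
j=6: 4≤4, i=2, swap(2,6) ⇒ [4,4,4,6,6,6,10,6,4]
j=7: 6>4, skip
swap(3,8) ⇒ [4,4,4,4,6,6,10,6,6]; return 3

[4,4,4,4,6,6,10,6,6]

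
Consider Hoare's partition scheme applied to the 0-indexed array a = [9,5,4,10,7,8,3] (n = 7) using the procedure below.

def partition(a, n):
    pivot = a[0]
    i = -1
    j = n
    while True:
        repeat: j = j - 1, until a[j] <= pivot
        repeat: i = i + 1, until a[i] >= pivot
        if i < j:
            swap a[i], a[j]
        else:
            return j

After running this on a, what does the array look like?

[3,5,4,8,7,10,9]

pivot = a[0] = 9; i = -1, j = 7
j→6 (a[6]=3≤9), i→0 (a[0]=9≥9); i<j, swap → [3,5,4,10,7,8,9]
j→5 (a[5]=8≤9), i→3 (a[3]=10≥9); i<j, swap → [3,5,4,8,7,10,9]
j→4, i→5; i≥j, return j=4. a = [3,5,4,8,7,10,9]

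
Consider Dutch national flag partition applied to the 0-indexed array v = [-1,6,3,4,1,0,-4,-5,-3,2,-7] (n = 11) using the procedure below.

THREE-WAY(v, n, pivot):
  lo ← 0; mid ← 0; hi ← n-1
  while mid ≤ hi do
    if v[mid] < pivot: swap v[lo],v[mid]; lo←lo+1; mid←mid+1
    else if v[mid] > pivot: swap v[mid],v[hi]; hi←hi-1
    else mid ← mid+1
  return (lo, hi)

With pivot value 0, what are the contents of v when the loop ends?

[-1,-7,-3,-5,-4,0,1,4,2,3,6]

pivot = 0; lo=0, mid=0, hi=10
v[mid]=-1<0: swap v[0],v[0]; lo=1,mid=1 → [-1,6,3,4,1,0,-4,-5,-3,2,-7]
v[mid]=6>0: swap v[1],v[10]; hi=9 → [-1,-7,3,4,1,0,-4,-5,-3,2,6]
v[mid]=-7<0: swap v[1],v[1]; lo=2,mid=2 → [-1,-7,3,4,1,0,-4,-5,-3,2,6]
v[mid]=3>0: swap v[2],v[9]; hi=8 → [-1,-7,2,4,1,0,-4,-5,-3,3,6]
v[mid]=2>0: swap v[2],v[8]; hi=7 → [-1,-7,-3,4,1,0,-4,-5,2,3,6]
v[mid]=-3<0: swap v[2],v[2]; lo=3,mid=3 → [-1,-7,-3,4,1,0,-4,-5,2,3,6]
v[mid]=4>0: swap v[3],v[7]; hi=6 → [-1,-7,-3,-5,1,0,-4,4,2,3,6]
v[mid]=-5<0: swap v[3],v[3]; lo=4,mid=4 → [-1,-7,-3,-5,1,0,-4,4,2,3,6]
v[mid]=1>0: swap v[4],v[6]; hi=5 → [-1,-7,-3,-5,-4,0,1,4,2,3,6]
v[mid]=-4<0: swap v[4],v[4]; lo=5,mid=5 → [-1,-7,-3,-5,-4,0,1,4,2,3,6]
v[mid]=0=0: mid=6
end: lo=5, hi=5; v = [-1,-7,-3,-5,-4,0,1,4,2,3,6]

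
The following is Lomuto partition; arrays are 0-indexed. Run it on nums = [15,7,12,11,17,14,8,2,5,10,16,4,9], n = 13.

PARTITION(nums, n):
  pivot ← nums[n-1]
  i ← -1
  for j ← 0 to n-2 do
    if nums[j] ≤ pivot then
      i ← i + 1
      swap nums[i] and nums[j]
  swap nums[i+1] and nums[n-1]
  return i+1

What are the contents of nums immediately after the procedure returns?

pivot = nums[12] = 9; i = -1
j=0: nums[0]=15 > 9 → no swap
j=1: nums[1]=7 ≤ 9 → i=0, swap nums[0],nums[1] → [7,15,12,11,17,14,8,2,5,10,16,4,9]
j=2: nums[2]=12 > 9 → no swap
j=3: nums[3]=11 > 9 → no swap
j=4: nums[4]=17 > 9 → no swap
j=5: nums[5]=14 > 9 → no swap
j=6: nums[6]=8 ≤ 9 → i=1, swap nums[1],nums[6] → [7,8,12,11,17,14,15,2,5,10,16,4,9]
j=7: nums[7]=2 ≤ 9 → i=2, swap nums[2],nums[7] → [7,8,2,11,17,14,15,12,5,10,16,4,9]
j=8: nums[8]=5 ≤ 9 → i=3, swap nums[3],nums[8] → [7,8,2,5,17,14,15,12,11,10,16,4,9]
j=9: nums[9]=10 > 9 → no swap
j=10: nums[10]=16 > 9 → no swap
j=11: nums[11]=4 ≤ 9 → i=4, swap nums[4],nums[11] → [7,8,2,5,4,14,15,12,11,10,16,17,9]
final swap nums[5],nums[12] → [7,8,2,5,4,9,15,12,11,10,16,17,14]; return 5

[7,8,2,5,4,9,15,12,11,10,16,17,14]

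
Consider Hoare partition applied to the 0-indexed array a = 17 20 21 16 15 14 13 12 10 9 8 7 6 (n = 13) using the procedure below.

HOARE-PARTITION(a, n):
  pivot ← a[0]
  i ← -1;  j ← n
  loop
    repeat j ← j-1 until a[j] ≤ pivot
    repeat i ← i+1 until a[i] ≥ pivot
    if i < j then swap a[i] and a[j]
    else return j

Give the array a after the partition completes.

6 7 8 16 15 14 13 12 10 9 21 20 17

pivot = a[0] = 17; i = -1, j = 13
j→12 (a[12]=6≤17), i→0 (a[0]=17≥17); i<j, swap → 6 20 21 16 15 14 13 12 10 9 8 7 17
j→11 (a[11]=7≤17), i→1 (a[1]=20≥17); i<j, swap → 6 7 21 16 15 14 13 12 10 9 8 20 17
j→10 (a[10]=8≤17), i→2 (a[2]=21≥17); i<j, swap → 6 7 8 16 15 14 13 12 10 9 21 20 17
j→9, i→10; i≥j, return j=9. a = 6 7 8 16 15 14 13 12 10 9 21 20 17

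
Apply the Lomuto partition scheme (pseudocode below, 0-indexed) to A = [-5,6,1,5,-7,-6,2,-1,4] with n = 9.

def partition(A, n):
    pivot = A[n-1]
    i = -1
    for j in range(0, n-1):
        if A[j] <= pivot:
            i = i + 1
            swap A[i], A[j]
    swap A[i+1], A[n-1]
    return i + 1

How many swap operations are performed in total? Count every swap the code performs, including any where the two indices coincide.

7

pivot=4, i=-1
j=0: -5≤4, i=0, swap(0,0) ⇒ [-5,6,1,5,-7,-6,2,-1,4]
j=1: 6>4, skip
j=2: 1≤4, i=1, swap(1,2) ⇒ [-5,1,6,5,-7,-6,2,-1,4]
j=3: 5>4, skip
j=4: -7≤4, i=2, swap(2,4) ⇒ [-5,1,-7,5,6,-6,2,-1,4]
j=5: -6≤4, i=3, swap(3,5) ⇒ [-5,1,-7,-6,6,5,2,-1,4]
j=6: 2≤4, i=4, swap(4,6) ⇒ [-5,1,-7,-6,2,5,6,-1,4]
j=7: -1≤4, i=5, swap(5,7) ⇒ [-5,1,-7,-6,2,-1,6,5,4]
swap(6,8) ⇒ [-5,1,-7,-6,2,-1,4,5,6]; return 6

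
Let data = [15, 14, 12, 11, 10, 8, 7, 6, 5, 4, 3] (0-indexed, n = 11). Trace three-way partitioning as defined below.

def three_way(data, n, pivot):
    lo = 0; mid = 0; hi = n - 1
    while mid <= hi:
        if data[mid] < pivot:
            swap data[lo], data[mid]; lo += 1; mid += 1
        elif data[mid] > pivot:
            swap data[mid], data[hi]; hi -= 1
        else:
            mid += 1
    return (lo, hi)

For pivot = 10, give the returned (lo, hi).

pivot = 10; lo=0, mid=0, hi=10
data[mid]=15>10: swap data[0],data[10]; hi=9 → [3, 14, 12, 11, 10, 8, 7, 6, 5, 4, 15]
data[mid]=3<10: swap data[0],data[0]; lo=1,mid=1 → [3, 14, 12, 11, 10, 8, 7, 6, 5, 4, 15]
data[mid]=14>10: swap data[1],data[9]; hi=8 → [3, 4, 12, 11, 10, 8, 7, 6, 5, 14, 15]
data[mid]=4<10: swap data[1],data[1]; lo=2,mid=2 → [3, 4, 12, 11, 10, 8, 7, 6, 5, 14, 15]
data[mid]=12>10: swap data[2],data[8]; hi=7 → [3, 4, 5, 11, 10, 8, 7, 6, 12, 14, 15]
data[mid]=5<10: swap data[2],data[2]; lo=3,mid=3 → [3, 4, 5, 11, 10, 8, 7, 6, 12, 14, 15]
data[mid]=11>10: swap data[3],data[7]; hi=6 → [3, 4, 5, 6, 10, 8, 7, 11, 12, 14, 15]
data[mid]=6<10: swap data[3],data[3]; lo=4,mid=4 → [3, 4, 5, 6, 10, 8, 7, 11, 12, 14, 15]
data[mid]=10=10: mid=5
data[mid]=8<10: swap data[4],data[5]; lo=5,mid=6 → [3, 4, 5, 6, 8, 10, 7, 11, 12, 14, 15]
data[mid]=7<10: swap data[5],data[6]; lo=6,mid=7 → [3, 4, 5, 6, 8, 7, 10, 11, 12, 14, 15]
end: lo=6, hi=6; data = [3, 4, 5, 6, 8, 7, 10, 11, 12, 14, 15]

(6, 6)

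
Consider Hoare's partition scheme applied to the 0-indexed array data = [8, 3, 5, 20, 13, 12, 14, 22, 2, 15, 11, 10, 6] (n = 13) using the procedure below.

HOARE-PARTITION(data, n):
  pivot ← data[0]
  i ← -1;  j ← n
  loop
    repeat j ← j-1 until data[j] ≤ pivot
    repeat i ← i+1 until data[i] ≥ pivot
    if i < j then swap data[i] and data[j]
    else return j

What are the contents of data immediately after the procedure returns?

pivot = data[0] = 8; i = -1, j = 13
j→12 (data[12]=6≤8), i→0 (data[0]=8≥8); i<j, swap → [6, 3, 5, 20, 13, 12, 14, 22, 2, 15, 11, 10, 8]
j→8 (data[8]=2≤8), i→3 (data[3]=20≥8); i<j, swap → [6, 3, 5, 2, 13, 12, 14, 22, 20, 15, 11, 10, 8]
j→3, i→4; i≥j, return j=3. data = [6, 3, 5, 2, 13, 12, 14, 22, 20, 15, 11, 10, 8]

[6, 3, 5, 2, 13, 12, 14, 22, 20, 15, 11, 10, 8]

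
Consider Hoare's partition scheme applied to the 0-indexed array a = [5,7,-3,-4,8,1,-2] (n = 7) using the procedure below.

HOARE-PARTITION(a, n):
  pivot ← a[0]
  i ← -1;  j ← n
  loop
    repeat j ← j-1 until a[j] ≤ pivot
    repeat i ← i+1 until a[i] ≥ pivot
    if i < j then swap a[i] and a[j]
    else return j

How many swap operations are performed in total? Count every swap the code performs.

2

pivot = a[0] = 5; i = -1, j = 7
j→6 (a[6]=-2≤5), i→0 (a[0]=5≥5); i<j, swap → [-2,7,-3,-4,8,1,5]
j→5 (a[5]=1≤5), i→1 (a[1]=7≥5); i<j, swap → [-2,1,-3,-4,8,7,5]
j→3, i→4; i≥j, return j=3. a = [-2,1,-3,-4,8,7,5]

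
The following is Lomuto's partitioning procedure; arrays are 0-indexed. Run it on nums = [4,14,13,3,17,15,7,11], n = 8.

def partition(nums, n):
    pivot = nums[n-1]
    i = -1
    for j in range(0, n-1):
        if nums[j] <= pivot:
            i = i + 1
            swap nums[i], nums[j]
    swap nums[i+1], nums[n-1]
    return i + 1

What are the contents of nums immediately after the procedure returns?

pivot=11, i=-1
j=0: 4≤11, i=0, swap(0,0) ⇒ [4,14,13,3,17,15,7,11]
j=1: 14>11, skip
j=2: 13>11, skip
j=3: 3≤11, i=1, swap(1,3) ⇒ [4,3,13,14,17,15,7,11]
j=4: 17>11, skip
j=5: 15>11, skip
j=6: 7≤11, i=2, swap(2,6) ⇒ [4,3,7,14,17,15,13,11]
swap(3,7) ⇒ [4,3,7,11,17,15,13,14]; return 3

[4,3,7,11,17,15,13,14]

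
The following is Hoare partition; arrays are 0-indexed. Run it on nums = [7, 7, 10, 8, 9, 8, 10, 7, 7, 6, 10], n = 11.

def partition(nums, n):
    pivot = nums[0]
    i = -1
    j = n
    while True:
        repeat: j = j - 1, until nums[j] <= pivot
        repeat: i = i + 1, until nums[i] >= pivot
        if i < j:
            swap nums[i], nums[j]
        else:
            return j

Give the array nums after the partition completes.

[6, 7, 7, 8, 9, 8, 10, 10, 7, 7, 10]

pivot=7
j stops at 9 (6), i stops at 0 (7); swap ⇒ [6, 7, 10, 8, 9, 8, 10, 7, 7, 7, 10]
j stops at 8 (7), i stops at 1 (7); swap ⇒ [6, 7, 10, 8, 9, 8, 10, 7, 7, 7, 10]
j stops at 7 (7), i stops at 2 (10); swap ⇒ [6, 7, 7, 8, 9, 8, 10, 10, 7, 7, 10]
j stops at 2, i stops at 3; i≥j ⇒ return 2. nums=[6, 7, 7, 8, 9, 8, 10, 10, 7, 7, 10]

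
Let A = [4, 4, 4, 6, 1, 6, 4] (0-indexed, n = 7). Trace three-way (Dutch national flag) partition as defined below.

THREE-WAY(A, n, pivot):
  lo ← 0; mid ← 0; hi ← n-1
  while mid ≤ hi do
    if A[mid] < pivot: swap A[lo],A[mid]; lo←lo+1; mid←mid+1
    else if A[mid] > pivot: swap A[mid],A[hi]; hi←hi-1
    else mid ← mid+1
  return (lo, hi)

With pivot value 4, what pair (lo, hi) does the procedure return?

(1, 4)

pivot = 4; lo=0, mid=0, hi=6
A[mid]=4=4: mid=1
A[mid]=4=4: mid=2
A[mid]=4=4: mid=3
A[mid]=6>4: swap A[3],A[6]; hi=5 → [4, 4, 4, 4, 1, 6, 6]
A[mid]=4=4: mid=4
A[mid]=1<4: swap A[0],A[4]; lo=1,mid=5 → [1, 4, 4, 4, 4, 6, 6]
A[mid]=6>4: swap A[5],A[5]; hi=4 → [1, 4, 4, 4, 4, 6, 6]
end: lo=1, hi=4; A = [1, 4, 4, 4, 4, 6, 6]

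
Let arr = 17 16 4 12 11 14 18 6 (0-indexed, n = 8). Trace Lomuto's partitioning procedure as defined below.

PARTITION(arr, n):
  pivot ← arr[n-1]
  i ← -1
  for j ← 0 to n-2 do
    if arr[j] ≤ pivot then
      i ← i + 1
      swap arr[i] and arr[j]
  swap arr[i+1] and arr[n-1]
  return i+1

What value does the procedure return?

1

pivot = arr[7] = 6; i = -1
j=0: arr[0]=17 > 6 → no swap
j=1: arr[1]=16 > 6 → no swap
j=2: arr[2]=4 ≤ 6 → i=0, swap arr[0],arr[2] → 4 16 17 12 11 14 18 6
j=3: arr[3]=12 > 6 → no swap
j=4: arr[4]=11 > 6 → no swap
j=5: arr[5]=14 > 6 → no swap
j=6: arr[6]=18 > 6 → no swap
final swap arr[1],arr[7] → 4 6 17 12 11 14 18 16; return 1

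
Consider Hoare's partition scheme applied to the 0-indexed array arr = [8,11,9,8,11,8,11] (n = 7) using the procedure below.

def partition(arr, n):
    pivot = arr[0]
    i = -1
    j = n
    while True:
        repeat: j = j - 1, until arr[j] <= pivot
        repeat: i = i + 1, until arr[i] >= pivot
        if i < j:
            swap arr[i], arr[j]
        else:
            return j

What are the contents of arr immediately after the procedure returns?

[8,8,9,11,11,8,11]

pivot = arr[0] = 8; i = -1, j = 7
j→5 (arr[5]=8≤8), i→0 (arr[0]=8≥8); i<j, swap → [8,11,9,8,11,8,11]
j→3 (arr[3]=8≤8), i→1 (arr[1]=11≥8); i<j, swap → [8,8,9,11,11,8,11]
j→1, i→2; i≥j, return j=1. arr = [8,8,9,11,11,8,11]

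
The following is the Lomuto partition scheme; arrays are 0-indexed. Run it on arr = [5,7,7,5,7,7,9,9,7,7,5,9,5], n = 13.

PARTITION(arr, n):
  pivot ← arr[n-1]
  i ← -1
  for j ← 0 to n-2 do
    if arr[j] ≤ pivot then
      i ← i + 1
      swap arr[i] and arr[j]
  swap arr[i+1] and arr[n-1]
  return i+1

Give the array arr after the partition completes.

[5,5,5,5,7,7,9,9,7,7,7,9,7]

pivot=5, i=-1
j=0: 5≤5, i=0, swap(0,0) ⇒ [5,7,7,5,7,7,9,9,7,7,5,9,5]
j=1: 7>5, skip
j=2: 7>5, skip
j=3: 5≤5, i=1, swap(1,3) ⇒ [5,5,7,7,7,7,9,9,7,7,5,9,5]
j=4: 7>5, skip
j=5: 7>5, skip
j=6: 9>5, skip
j=7: 9>5, skip
j=8: 7>5, skip
j=9: 7>5, skip
j=10: 5≤5, i=2, swap(2,10) ⇒ [5,5,5,7,7,7,9,9,7,7,7,9,5]
j=11: 9>5, skip
swap(3,12) ⇒ [5,5,5,5,7,7,9,9,7,7,7,9,7]; return 3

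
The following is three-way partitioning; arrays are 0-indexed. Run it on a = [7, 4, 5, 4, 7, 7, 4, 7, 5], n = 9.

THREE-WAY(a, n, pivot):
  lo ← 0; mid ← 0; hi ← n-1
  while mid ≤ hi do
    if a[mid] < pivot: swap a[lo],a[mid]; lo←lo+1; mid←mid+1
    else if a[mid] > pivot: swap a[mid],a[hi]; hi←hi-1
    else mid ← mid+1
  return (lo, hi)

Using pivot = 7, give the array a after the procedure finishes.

[4, 5, 4, 4, 5, 7, 7, 7, 7]

pivot = 7; lo=0, mid=0, hi=8
a[mid]=7=7: mid=1
a[mid]=4<7: swap a[0],a[1]; lo=1,mid=2 → [4, 7, 5, 4, 7, 7, 4, 7, 5]
a[mid]=5<7: swap a[1],a[2]; lo=2,mid=3 → [4, 5, 7, 4, 7, 7, 4, 7, 5]
a[mid]=4<7: swap a[2],a[3]; lo=3,mid=4 → [4, 5, 4, 7, 7, 7, 4, 7, 5]
a[mid]=7=7: mid=5
a[mid]=7=7: mid=6
a[mid]=4<7: swap a[3],a[6]; lo=4,mid=7 → [4, 5, 4, 4, 7, 7, 7, 7, 5]
a[mid]=7=7: mid=8
a[mid]=5<7: swap a[4],a[8]; lo=5,mid=9 → [4, 5, 4, 4, 5, 7, 7, 7, 7]
end: lo=5, hi=8; a = [4, 5, 4, 4, 5, 7, 7, 7, 7]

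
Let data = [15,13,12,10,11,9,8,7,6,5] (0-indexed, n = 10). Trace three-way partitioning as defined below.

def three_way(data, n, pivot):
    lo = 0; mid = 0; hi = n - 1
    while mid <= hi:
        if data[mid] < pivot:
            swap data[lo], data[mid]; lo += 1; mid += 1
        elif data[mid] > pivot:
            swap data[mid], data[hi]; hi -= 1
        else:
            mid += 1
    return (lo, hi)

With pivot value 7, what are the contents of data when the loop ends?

pivot = 7; lo=0, mid=0, hi=9
data[mid]=15>7: swap data[0],data[9]; hi=8 → [5,13,12,10,11,9,8,7,6,15]
data[mid]=5<7: swap data[0],data[0]; lo=1,mid=1 → [5,13,12,10,11,9,8,7,6,15]
data[mid]=13>7: swap data[1],data[8]; hi=7 → [5,6,12,10,11,9,8,7,13,15]
data[mid]=6<7: swap data[1],data[1]; lo=2,mid=2 → [5,6,12,10,11,9,8,7,13,15]
data[mid]=12>7: swap data[2],data[7]; hi=6 → [5,6,7,10,11,9,8,12,13,15]
data[mid]=7=7: mid=3
data[mid]=10>7: swap data[3],data[6]; hi=5 → [5,6,7,8,11,9,10,12,13,15]
data[mid]=8>7: swap data[3],data[5]; hi=4 → [5,6,7,9,11,8,10,12,13,15]
data[mid]=9>7: swap data[3],data[4]; hi=3 → [5,6,7,11,9,8,10,12,13,15]
data[mid]=11>7: swap data[3],data[3]; hi=2 → [5,6,7,11,9,8,10,12,13,15]
end: lo=2, hi=2; data = [5,6,7,11,9,8,10,12,13,15]

[5,6,7,11,9,8,10,12,13,15]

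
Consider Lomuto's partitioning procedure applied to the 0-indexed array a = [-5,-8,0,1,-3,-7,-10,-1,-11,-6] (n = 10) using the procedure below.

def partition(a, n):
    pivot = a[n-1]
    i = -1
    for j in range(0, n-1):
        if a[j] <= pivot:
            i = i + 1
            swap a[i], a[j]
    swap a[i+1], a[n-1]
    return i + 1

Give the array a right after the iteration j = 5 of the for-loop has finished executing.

[-8,-7,0,1,-3,-5,-10,-1,-11,-6]

pivot=-6, i=-1
j=0: -5>-6, skip
j=1: -8≤-6, i=0, swap(0,1) ⇒ [-8,-5,0,1,-3,-7,-10,-1,-11,-6]
j=2: 0>-6, skip
j=3: 1>-6, skip
j=4: -3>-6, skip
j=5: -7≤-6, i=1, swap(1,5) ⇒ [-8,-7,0,1,-3,-5,-10,-1,-11,-6]
(after j=5) a = [-8,-7,0,1,-3,-5,-10,-1,-11,-6]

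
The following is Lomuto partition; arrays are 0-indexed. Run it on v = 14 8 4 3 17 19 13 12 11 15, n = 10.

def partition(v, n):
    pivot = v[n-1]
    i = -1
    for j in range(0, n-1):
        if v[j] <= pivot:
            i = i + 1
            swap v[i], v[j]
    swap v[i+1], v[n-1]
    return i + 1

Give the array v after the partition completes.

pivot=15, i=-1
j=0: 14≤15, i=0, swap(0,0) ⇒ 14 8 4 3 17 19 13 12 11 15
j=1: 8≤15, i=1, swap(1,1) ⇒ 14 8 4 3 17 19 13 12 11 15
j=2: 4≤15, i=2, swap(2,2) ⇒ 14 8 4 3 17 19 13 12 11 15
j=3: 3≤15, i=3, swap(3,3) ⇒ 14 8 4 3 17 19 13 12 11 15
j=4: 17>15, skip
j=5: 19>15, skip
j=6: 13≤15, i=4, swap(4,6) ⇒ 14 8 4 3 13 19 17 12 11 15
j=7: 12≤15, i=5, swap(5,7) ⇒ 14 8 4 3 13 12 17 19 11 15
j=8: 11≤15, i=6, swap(6,8) ⇒ 14 8 4 3 13 12 11 19 17 15
swap(7,9) ⇒ 14 8 4 3 13 12 11 15 17 19; return 7

14 8 4 3 13 12 11 15 17 19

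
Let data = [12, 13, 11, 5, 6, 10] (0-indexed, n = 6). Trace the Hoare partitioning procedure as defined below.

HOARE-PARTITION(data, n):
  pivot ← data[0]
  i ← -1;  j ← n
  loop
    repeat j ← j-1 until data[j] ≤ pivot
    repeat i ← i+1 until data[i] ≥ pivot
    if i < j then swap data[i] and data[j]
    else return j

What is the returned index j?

3

pivot = data[0] = 12; i = -1, j = 6
j→5 (data[5]=10≤12), i→0 (data[0]=12≥12); i<j, swap → [10, 13, 11, 5, 6, 12]
j→4 (data[4]=6≤12), i→1 (data[1]=13≥12); i<j, swap → [10, 6, 11, 5, 13, 12]
j→3, i→4; i≥j, return j=3. data = [10, 6, 11, 5, 13, 12]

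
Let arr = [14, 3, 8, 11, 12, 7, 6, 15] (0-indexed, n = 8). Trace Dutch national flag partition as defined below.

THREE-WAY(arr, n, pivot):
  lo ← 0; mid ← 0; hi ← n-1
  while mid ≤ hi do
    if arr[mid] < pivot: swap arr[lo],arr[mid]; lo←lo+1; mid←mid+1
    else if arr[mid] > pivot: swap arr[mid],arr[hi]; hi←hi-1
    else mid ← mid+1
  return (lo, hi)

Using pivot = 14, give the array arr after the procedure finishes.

[3, 8, 11, 12, 7, 6, 14, 15]

pivot = 14; lo=0, mid=0, hi=7
arr[mid]=14=14: mid=1
arr[mid]=3<14: swap arr[0],arr[1]; lo=1,mid=2 → [3, 14, 8, 11, 12, 7, 6, 15]
arr[mid]=8<14: swap arr[1],arr[2]; lo=2,mid=3 → [3, 8, 14, 11, 12, 7, 6, 15]
arr[mid]=11<14: swap arr[2],arr[3]; lo=3,mid=4 → [3, 8, 11, 14, 12, 7, 6, 15]
arr[mid]=12<14: swap arr[3],arr[4]; lo=4,mid=5 → [3, 8, 11, 12, 14, 7, 6, 15]
arr[mid]=7<14: swap arr[4],arr[5]; lo=5,mid=6 → [3, 8, 11, 12, 7, 14, 6, 15]
arr[mid]=6<14: swap arr[5],arr[6]; lo=6,mid=7 → [3, 8, 11, 12, 7, 6, 14, 15]
arr[mid]=15>14: swap arr[7],arr[7]; hi=6 → [3, 8, 11, 12, 7, 6, 14, 15]
end: lo=6, hi=6; arr = [3, 8, 11, 12, 7, 6, 14, 15]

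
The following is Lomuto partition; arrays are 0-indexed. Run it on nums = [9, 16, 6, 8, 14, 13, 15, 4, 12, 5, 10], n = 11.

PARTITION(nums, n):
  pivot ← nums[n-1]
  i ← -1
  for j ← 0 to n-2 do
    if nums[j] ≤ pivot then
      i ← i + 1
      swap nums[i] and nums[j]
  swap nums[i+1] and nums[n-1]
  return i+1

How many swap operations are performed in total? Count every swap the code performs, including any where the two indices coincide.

pivot=10, i=-1
j=0: 9≤10, i=0, swap(0,0) ⇒ [9, 16, 6, 8, 14, 13, 15, 4, 12, 5, 10]
j=1: 16>10, skip
j=2: 6≤10, i=1, swap(1,2) ⇒ [9, 6, 16, 8, 14, 13, 15, 4, 12, 5, 10]
j=3: 8≤10, i=2, swap(2,3) ⇒ [9, 6, 8, 16, 14, 13, 15, 4, 12, 5, 10]
j=4: 14>10, skip
j=5: 13>10, skip
j=6: 15>10, skip
j=7: 4≤10, i=3, swap(3,7) ⇒ [9, 6, 8, 4, 14, 13, 15, 16, 12, 5, 10]
j=8: 12>10, skip
j=9: 5≤10, i=4, swap(4,9) ⇒ [9, 6, 8, 4, 5, 13, 15, 16, 12, 14, 10]
swap(5,10) ⇒ [9, 6, 8, 4, 5, 10, 15, 16, 12, 14, 13]; return 5

6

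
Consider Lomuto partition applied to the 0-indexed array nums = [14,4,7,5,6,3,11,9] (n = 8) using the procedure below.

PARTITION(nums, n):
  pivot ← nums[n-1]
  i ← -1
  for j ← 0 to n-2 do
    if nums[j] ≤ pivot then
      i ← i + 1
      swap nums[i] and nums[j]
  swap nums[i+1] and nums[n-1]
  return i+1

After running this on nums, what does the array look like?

[4,7,5,6,3,9,11,14]

pivot = nums[7] = 9; i = -1
j=0: nums[0]=14 > 9 → no swap
j=1: nums[1]=4 ≤ 9 → i=0, swap nums[0],nums[1] → [4,14,7,5,6,3,11,9]
j=2: nums[2]=7 ≤ 9 → i=1, swap nums[1],nums[2] → [4,7,14,5,6,3,11,9]
j=3: nums[3]=5 ≤ 9 → i=2, swap nums[2],nums[3] → [4,7,5,14,6,3,11,9]
j=4: nums[4]=6 ≤ 9 → i=3, swap nums[3],nums[4] → [4,7,5,6,14,3,11,9]
j=5: nums[5]=3 ≤ 9 → i=4, swap nums[4],nums[5] → [4,7,5,6,3,14,11,9]
j=6: nums[6]=11 > 9 → no swap
final swap nums[5],nums[7] → [4,7,5,6,3,9,11,14]; return 5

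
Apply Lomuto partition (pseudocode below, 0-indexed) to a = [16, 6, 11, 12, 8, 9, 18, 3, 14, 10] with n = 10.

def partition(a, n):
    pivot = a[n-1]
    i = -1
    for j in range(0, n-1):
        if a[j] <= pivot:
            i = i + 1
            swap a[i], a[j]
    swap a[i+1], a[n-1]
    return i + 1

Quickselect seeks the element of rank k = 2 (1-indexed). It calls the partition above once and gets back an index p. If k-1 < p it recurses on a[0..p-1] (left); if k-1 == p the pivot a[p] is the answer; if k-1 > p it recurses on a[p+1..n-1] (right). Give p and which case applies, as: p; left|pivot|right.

4; left

pivot = a[9] = 10; i = -1
j=0: a[0]=16 > 10 → no swap
j=1: a[1]=6 ≤ 10 → i=0, swap a[0],a[1] → [6, 16, 11, 12, 8, 9, 18, 3, 14, 10]
j=2: a[2]=11 > 10 → no swap
j=3: a[3]=12 > 10 → no swap
j=4: a[4]=8 ≤ 10 → i=1, swap a[1],a[4] → [6, 8, 11, 12, 16, 9, 18, 3, 14, 10]
j=5: a[5]=9 ≤ 10 → i=2, swap a[2],a[5] → [6, 8, 9, 12, 16, 11, 18, 3, 14, 10]
j=6: a[6]=18 > 10 → no swap
j=7: a[7]=3 ≤ 10 → i=3, swap a[3],a[7] → [6, 8, 9, 3, 16, 11, 18, 12, 14, 10]
j=8: a[8]=14 > 10 → no swap
final swap a[4],a[9] → [6, 8, 9, 3, 10, 11, 18, 12, 14, 16]; return 4
p = 4; k-1 = 1 < 4 ⇒ left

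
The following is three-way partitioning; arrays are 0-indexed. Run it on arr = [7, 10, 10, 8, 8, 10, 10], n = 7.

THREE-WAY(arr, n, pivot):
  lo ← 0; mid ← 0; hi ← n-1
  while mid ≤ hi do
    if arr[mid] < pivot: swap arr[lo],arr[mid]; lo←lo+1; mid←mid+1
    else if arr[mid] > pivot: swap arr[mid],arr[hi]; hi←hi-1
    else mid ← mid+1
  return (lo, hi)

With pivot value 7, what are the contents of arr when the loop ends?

pivot = 7; lo=0, mid=0, hi=6
arr[mid]=7=7: mid=1
arr[mid]=10>7: swap arr[1],arr[6]; hi=5 → [7, 10, 10, 8, 8, 10, 10]
arr[mid]=10>7: swap arr[1],arr[5]; hi=4 → [7, 10, 10, 8, 8, 10, 10]
arr[mid]=10>7: swap arr[1],arr[4]; hi=3 → [7, 8, 10, 8, 10, 10, 10]
arr[mid]=8>7: swap arr[1],arr[3]; hi=2 → [7, 8, 10, 8, 10, 10, 10]
arr[mid]=8>7: swap arr[1],arr[2]; hi=1 → [7, 10, 8, 8, 10, 10, 10]
arr[mid]=10>7: swap arr[1],arr[1]; hi=0 → [7, 10, 8, 8, 10, 10, 10]
end: lo=0, hi=0; arr = [7, 10, 8, 8, 10, 10, 10]

[7, 10, 8, 8, 10, 10, 10]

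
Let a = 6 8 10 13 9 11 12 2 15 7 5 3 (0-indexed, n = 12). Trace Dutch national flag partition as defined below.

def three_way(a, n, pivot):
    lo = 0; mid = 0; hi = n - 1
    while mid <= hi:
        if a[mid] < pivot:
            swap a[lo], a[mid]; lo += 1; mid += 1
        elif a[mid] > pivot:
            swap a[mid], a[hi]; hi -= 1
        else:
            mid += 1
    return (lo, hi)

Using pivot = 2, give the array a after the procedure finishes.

2 10 13 9 11 12 8 15 7 5 3 6

lo=0 mid=0 hi=11
6>2: swap(0,11), hi=10 ⇒ 3 8 10 13 9 11 12 2 15 7 5 6
3>2: swap(0,10), hi=9 ⇒ 5 8 10 13 9 11 12 2 15 7 3 6
5>2: swap(0,9), hi=8 ⇒ 7 8 10 13 9 11 12 2 15 5 3 6
7>2: swap(0,8), hi=7 ⇒ 15 8 10 13 9 11 12 2 7 5 3 6
15>2: swap(0,7), hi=6 ⇒ 2 8 10 13 9 11 12 15 7 5 3 6
2=2: mid=1
8>2: swap(1,6), hi=5 ⇒ 2 12 10 13 9 11 8 15 7 5 3 6
12>2: swap(1,5), hi=4 ⇒ 2 11 10 13 9 12 8 15 7 5 3 6
11>2: swap(1,4), hi=3 ⇒ 2 9 10 13 11 12 8 15 7 5 3 6
9>2: swap(1,3), hi=2 ⇒ 2 13 10 9 11 12 8 15 7 5 3 6
13>2: swap(1,2), hi=1 ⇒ 2 10 13 9 11 12 8 15 7 5 3 6
10>2: swap(1,1), hi=0 ⇒ 2 10 13 9 11 12 8 15 7 5 3 6
done. lo=0 hi=0; a=2 10 13 9 11 12 8 15 7 5 3 6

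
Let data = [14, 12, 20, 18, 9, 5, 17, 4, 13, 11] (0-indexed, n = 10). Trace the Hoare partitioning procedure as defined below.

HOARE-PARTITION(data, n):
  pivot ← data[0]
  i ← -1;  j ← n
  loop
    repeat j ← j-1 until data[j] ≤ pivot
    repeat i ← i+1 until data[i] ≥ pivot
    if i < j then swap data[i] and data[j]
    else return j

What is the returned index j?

pivot = data[0] = 14; i = -1, j = 10
j→9 (data[9]=11≤14), i→0 (data[0]=14≥14); i<j, swap → [11, 12, 20, 18, 9, 5, 17, 4, 13, 14]
j→8 (data[8]=13≤14), i→2 (data[2]=20≥14); i<j, swap → [11, 12, 13, 18, 9, 5, 17, 4, 20, 14]
j→7 (data[7]=4≤14), i→3 (data[3]=18≥14); i<j, swap → [11, 12, 13, 4, 9, 5, 17, 18, 20, 14]
j→5, i→6; i≥j, return j=5. data = [11, 12, 13, 4, 9, 5, 17, 18, 20, 14]

5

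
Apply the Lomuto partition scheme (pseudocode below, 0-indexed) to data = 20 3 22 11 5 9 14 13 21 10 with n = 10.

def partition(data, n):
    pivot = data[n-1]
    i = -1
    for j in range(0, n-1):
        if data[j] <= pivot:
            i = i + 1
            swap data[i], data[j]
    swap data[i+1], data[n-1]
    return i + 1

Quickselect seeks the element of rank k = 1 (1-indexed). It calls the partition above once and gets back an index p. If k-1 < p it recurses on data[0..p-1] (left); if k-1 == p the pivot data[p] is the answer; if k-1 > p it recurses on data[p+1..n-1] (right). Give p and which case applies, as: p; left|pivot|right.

3; left

pivot = data[9] = 10; i = -1
j=0: data[0]=20 > 10 → no swap
j=1: data[1]=3 ≤ 10 → i=0, swap data[0],data[1] → 3 20 22 11 5 9 14 13 21 10
j=2: data[2]=22 > 10 → no swap
j=3: data[3]=11 > 10 → no swap
j=4: data[4]=5 ≤ 10 → i=1, swap data[1],data[4] → 3 5 22 11 20 9 14 13 21 10
j=5: data[5]=9 ≤ 10 → i=2, swap data[2],data[5] → 3 5 9 11 20 22 14 13 21 10
j=6: data[6]=14 > 10 → no swap
j=7: data[7]=13 > 10 → no swap
j=8: data[8]=21 > 10 → no swap
final swap data[3],data[9] → 3 5 9 10 20 22 14 13 21 11; return 3
p = 3; k-1 = 0 < 3 ⇒ left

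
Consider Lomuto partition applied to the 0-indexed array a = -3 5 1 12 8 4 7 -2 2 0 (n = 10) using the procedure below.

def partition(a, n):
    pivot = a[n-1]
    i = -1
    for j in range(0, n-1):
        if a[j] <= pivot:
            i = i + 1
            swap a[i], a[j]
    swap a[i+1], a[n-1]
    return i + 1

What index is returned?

2

pivot = a[9] = 0; i = -1
j=0: a[0]=-3 ≤ 0 → i=0, swap a[0],a[0] (no change) → -3 5 1 12 8 4 7 -2 2 0
j=1: a[1]=5 > 0 → no swap
j=2: a[2]=1 > 0 → no swap
j=3: a[3]=12 > 0 → no swap
j=4: a[4]=8 > 0 → no swap
j=5: a[5]=4 > 0 → no swap
j=6: a[6]=7 > 0 → no swap
j=7: a[7]=-2 ≤ 0 → i=1, swap a[1],a[7] → -3 -2 1 12 8 4 7 5 2 0
j=8: a[8]=2 > 0 → no swap
final swap a[2],a[9] → -3 -2 0 12 8 4 7 5 2 1; return 2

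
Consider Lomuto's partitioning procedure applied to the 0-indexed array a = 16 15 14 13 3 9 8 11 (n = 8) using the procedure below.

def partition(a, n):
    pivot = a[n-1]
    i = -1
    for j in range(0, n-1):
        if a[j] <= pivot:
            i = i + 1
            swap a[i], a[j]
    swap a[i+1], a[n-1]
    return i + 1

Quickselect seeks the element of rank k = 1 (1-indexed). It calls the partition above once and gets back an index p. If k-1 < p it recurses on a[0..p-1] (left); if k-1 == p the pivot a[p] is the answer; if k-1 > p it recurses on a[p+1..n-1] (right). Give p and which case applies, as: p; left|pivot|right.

3; left

pivot = a[7] = 11; i = -1
j=0: a[0]=16 > 11 → no swap
j=1: a[1]=15 > 11 → no swap
j=2: a[2]=14 > 11 → no swap
j=3: a[3]=13 > 11 → no swap
j=4: a[4]=3 ≤ 11 → i=0, swap a[0],a[4] → 3 15 14 13 16 9 8 11
j=5: a[5]=9 ≤ 11 → i=1, swap a[1],a[5] → 3 9 14 13 16 15 8 11
j=6: a[6]=8 ≤ 11 → i=2, swap a[2],a[6] → 3 9 8 13 16 15 14 11
final swap a[3],a[7] → 3 9 8 11 16 15 14 13; return 3
p = 3; k-1 = 0 < 3 ⇒ left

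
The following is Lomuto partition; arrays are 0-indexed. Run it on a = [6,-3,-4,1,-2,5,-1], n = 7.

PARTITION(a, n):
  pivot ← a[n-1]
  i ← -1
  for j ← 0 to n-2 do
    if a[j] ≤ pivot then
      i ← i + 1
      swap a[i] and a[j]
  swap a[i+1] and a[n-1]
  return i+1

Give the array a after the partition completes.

[-3,-4,-2,-1,6,5,1]

pivot=-1, i=-1
j=0: 6>-1, skip
j=1: -3≤-1, i=0, swap(0,1) ⇒ [-3,6,-4,1,-2,5,-1]
j=2: -4≤-1, i=1, swap(1,2) ⇒ [-3,-4,6,1,-2,5,-1]
j=3: 1>-1, skip
j=4: -2≤-1, i=2, swap(2,4) ⇒ [-3,-4,-2,1,6,5,-1]
j=5: 5>-1, skip
swap(3,6) ⇒ [-3,-4,-2,-1,6,5,1]; return 3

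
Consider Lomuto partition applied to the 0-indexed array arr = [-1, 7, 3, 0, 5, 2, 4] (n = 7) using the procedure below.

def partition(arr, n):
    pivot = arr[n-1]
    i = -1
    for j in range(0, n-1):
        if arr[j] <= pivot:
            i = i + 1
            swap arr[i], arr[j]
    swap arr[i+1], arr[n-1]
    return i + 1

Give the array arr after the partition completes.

pivot = arr[6] = 4; i = -1
j=0: arr[0]=-1 ≤ 4 → i=0, swap arr[0],arr[0] (no change) → [-1, 7, 3, 0, 5, 2, 4]
j=1: arr[1]=7 > 4 → no swap
j=2: arr[2]=3 ≤ 4 → i=1, swap arr[1],arr[2] → [-1, 3, 7, 0, 5, 2, 4]
j=3: arr[3]=0 ≤ 4 → i=2, swap arr[2],arr[3] → [-1, 3, 0, 7, 5, 2, 4]
j=4: arr[4]=5 > 4 → no swap
j=5: arr[5]=2 ≤ 4 → i=3, swap arr[3],arr[5] → [-1, 3, 0, 2, 5, 7, 4]
final swap arr[4],arr[6] → [-1, 3, 0, 2, 4, 7, 5]; return 4

[-1, 3, 0, 2, 4, 7, 5]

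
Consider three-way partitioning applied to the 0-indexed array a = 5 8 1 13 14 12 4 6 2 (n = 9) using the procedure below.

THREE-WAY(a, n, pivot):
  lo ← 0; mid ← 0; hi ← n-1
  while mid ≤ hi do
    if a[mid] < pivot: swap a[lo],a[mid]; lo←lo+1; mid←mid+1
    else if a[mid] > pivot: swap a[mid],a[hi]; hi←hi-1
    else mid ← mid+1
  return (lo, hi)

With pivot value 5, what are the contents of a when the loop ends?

2 1 4 5 12 14 6 13 8

lo=0 mid=0 hi=8
5=5: mid=1
8>5: swap(1,8), hi=7 ⇒ 5 2 1 13 14 12 4 6 8
2<5: swap(0,1), lo=1 mid=2 ⇒ 2 5 1 13 14 12 4 6 8
1<5: swap(1,2), lo=2 mid=3 ⇒ 2 1 5 13 14 12 4 6 8
13>5: swap(3,7), hi=6 ⇒ 2 1 5 6 14 12 4 13 8
6>5: swap(3,6), hi=5 ⇒ 2 1 5 4 14 12 6 13 8
4<5: swap(2,3), lo=3 mid=4 ⇒ 2 1 4 5 14 12 6 13 8
14>5: swap(4,5), hi=4 ⇒ 2 1 4 5 12 14 6 13 8
12>5: swap(4,4), hi=3 ⇒ 2 1 4 5 12 14 6 13 8
done. lo=3 hi=3; a=2 1 4 5 12 14 6 13 8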